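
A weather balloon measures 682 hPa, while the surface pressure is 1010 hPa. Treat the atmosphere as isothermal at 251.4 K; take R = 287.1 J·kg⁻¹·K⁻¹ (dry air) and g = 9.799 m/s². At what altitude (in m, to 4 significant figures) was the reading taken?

z ≈ 2892 m

Scale height: H = RT/g = 287.1 × 251.4 / 9.799 = 7365.7 m.
Invert the barometric formula: z = H ln(P₀/P).
P₀/P = 1010/682 = 1.4809; ln(1.4809) = 0.39265.
z = 7365.7 × 0.39265 = 2892.1 m.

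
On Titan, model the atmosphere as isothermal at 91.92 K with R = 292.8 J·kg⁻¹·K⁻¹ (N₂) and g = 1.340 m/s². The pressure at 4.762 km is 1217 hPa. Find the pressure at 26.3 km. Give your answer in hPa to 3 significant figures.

P ≈ 416 hPa

Scale height: H = RT/g = 292.8 × 91.92 / 1.340 = 20085 m.
Between two levels, P₂ = P₁ exp(−Δz/H) with Δz = z₂ − z₁.
Δz = 26300 − 4762.0 = 21538 m; Δz/H = 21538/20085 = 1.0723.
P₂ = 1217 × exp(−1.0723) = 1217 × 0.34222 = 416.48 hPa.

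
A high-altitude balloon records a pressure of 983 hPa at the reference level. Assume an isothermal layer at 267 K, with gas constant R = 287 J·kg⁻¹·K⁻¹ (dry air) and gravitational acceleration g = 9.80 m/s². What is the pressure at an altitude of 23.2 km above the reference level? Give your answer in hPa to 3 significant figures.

P ≈ 50.6 hPa

Scale height: H = RT/g = 287 × 267 / 9.80 = 7819.3 m.
Barometric formula: P = P₀ exp(−z/H).
z/H = 23200/7819.3 = 2.9670; exp(−2.9670) = 0.051457.
P = 983 × 0.051457 = 50.582 hPa.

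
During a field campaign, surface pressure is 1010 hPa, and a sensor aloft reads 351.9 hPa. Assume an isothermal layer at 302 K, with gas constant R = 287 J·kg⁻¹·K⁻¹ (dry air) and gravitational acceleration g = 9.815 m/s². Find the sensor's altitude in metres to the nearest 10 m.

Scale height: H = RT/g = 287 × 302 / 9.815 = 8830.8 m.
Invert the barometric formula: z = H ln(P₀/P).
P₀/P = 1010/351.9 = 2.8701; ln(2.8701) = 1.0543.
z = 8830.8 × 1.0543 = 9310.3 m.

z ≈ 9310 m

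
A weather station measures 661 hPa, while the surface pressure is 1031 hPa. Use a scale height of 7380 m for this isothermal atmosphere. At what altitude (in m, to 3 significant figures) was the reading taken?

z ≈ 3280 m

Invert the barometric formula: z = H ln(P₀/P).
P₀/P = 1031/661 = 1.5598; ln(1.5598) = 0.44456.
z = 7380.0 × 0.44456 = 3280.9 m.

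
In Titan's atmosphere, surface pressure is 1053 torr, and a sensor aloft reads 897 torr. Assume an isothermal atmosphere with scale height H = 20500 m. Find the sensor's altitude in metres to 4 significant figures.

Invert the barometric formula: z = H ln(P₀/P).
P₀/P = 1053/897 = 1.1739; ln(1.1739) = 0.16033.
z = 20500 × 0.16033 = 3286.8 m.

z ≈ 3287 m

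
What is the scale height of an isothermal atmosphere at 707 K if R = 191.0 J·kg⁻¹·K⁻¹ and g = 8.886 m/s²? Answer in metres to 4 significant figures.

H ≈ 15200 m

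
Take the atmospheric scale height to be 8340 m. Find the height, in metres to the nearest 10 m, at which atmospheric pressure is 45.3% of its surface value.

z ≈ 6600 m

Set P/P₀ = exp(−z/H) = 0.453, so z = −H ln(0.453).
−ln(0.453) = 0.79186; z = 8340.0 × 0.79186 = 6604.1 m.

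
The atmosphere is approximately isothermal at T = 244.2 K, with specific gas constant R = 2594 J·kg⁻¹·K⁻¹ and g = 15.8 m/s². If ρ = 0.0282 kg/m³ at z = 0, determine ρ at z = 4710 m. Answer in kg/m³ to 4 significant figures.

ρ ≈ 0.02507 kg/m³

Scale height: H = RT/g = 2594 × 244.2 / 15.8 = 40092 m.
In an isothermal atmosphere, density decays like pressure: ρ = ρ₀ exp(−z/H).
z/H = 4710.0/40092 = 0.11748; exp(−0.11748) = 0.88916.
ρ = 0.0282 × 0.88916 = 0.025074 kg/m³.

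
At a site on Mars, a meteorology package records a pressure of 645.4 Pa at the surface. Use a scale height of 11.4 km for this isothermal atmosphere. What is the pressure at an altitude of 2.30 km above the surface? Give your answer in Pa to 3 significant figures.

Barometric formula: P = P₀ exp(−z/H).
z/H = 2300.0/11400 = 0.20175; exp(−0.20175) = 0.81730.
P = 645.4 × 0.81730 = 527.49 Pa.

P ≈ 527 Pa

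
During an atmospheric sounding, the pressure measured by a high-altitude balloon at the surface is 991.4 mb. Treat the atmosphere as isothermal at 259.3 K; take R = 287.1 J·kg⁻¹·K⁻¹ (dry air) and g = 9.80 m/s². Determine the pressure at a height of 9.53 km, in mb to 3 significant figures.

P ≈ 283 mb

Scale height: H = RT/g = 287.1 × 259.3 / 9.80 = 7596.4 m.
Barometric formula: P = P₀ exp(−z/H).
z/H = 9530.0/7596.4 = 1.2545; exp(−1.2545) = 0.28522.
P = 991.4 × 0.28522 = 282.77 mb.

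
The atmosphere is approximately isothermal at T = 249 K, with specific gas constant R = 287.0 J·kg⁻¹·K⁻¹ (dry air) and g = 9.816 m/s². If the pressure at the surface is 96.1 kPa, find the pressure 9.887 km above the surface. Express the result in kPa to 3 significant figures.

Scale height: H = RT/g = 287.0 × 249 / 9.816 = 7280.3 m.
Barometric formula: P = P₀ exp(−z/H).
z/H = 9887.0/7280.3 = 1.3580; exp(−1.3580) = 0.25717.
P = 96.1 × 0.25717 = 24.714 kPa.

P ≈ 24.7 kPa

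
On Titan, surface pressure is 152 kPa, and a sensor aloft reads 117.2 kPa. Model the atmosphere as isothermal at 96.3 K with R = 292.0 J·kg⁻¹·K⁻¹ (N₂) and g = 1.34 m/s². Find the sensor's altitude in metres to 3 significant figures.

Scale height: H = RT/g = 292.0 × 96.3 / 1.34 = 20985 m.
Invert the barometric formula: z = H ln(P₀/P).
P₀/P = 152/117.2 = 1.2969; ln(1.2969) = 0.25998.
z = 20985 × 0.25998 = 5455.7 m.

z ≈ 5460 m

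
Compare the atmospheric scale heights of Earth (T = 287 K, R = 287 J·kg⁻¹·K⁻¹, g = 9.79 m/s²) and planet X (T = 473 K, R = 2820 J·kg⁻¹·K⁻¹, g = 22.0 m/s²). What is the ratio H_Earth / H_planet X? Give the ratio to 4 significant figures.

H = RT/g for each body.
H_Earth = 287 × 287 / 9.79 = 8413.6 m.
H_planet X = 2820 × 473 / 22.0 = 60630 m.
H_Earth/H_planet X = 8413.6/60630 = 0.13877.

H_Earth/H_planet X ≈ 0.1388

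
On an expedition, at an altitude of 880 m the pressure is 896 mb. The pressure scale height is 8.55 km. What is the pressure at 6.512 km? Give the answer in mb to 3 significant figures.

P ≈ 464 mb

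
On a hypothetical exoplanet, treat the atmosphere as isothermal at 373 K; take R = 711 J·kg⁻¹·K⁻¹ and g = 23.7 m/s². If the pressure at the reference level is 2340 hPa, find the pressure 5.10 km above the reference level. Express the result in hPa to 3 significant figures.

P ≈ 1480 hPa

Scale height: H = RT/g = 711 × 373 / 23.7 = 11190 m.
Barometric formula: P = P₀ exp(−z/H).
z/H = 5100.0/11190 = 0.45576; exp(−0.45576) = 0.63397.
P = 2340 × 0.63397 = 1483.5 hPa.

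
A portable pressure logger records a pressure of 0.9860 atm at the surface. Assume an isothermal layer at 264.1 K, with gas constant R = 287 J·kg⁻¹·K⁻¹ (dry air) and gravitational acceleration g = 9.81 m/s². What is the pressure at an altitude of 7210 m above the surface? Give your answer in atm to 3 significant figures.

P ≈ 0.388 atm

Scale height: H = RT/g = 287 × 264.1 / 9.81 = 7726.5 m.
Barometric formula: P = P₀ exp(−z/H).
z/H = 7210.0/7726.5 = 0.93315; exp(−0.93315) = 0.39331.
P = 0.9860 × 0.39331 = 0.38780 atm.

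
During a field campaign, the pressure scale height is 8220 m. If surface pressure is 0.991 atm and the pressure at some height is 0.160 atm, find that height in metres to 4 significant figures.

z ≈ 14990 m

Invert the barometric formula: z = H ln(P₀/P).
P₀/P = 0.991/0.160 = 6.1937; ln(6.1937) = 1.8235.
z = 8220.0 × 1.8235 = 14989 m.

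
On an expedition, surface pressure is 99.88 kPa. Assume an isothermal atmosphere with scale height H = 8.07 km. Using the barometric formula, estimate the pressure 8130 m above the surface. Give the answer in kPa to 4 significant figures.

Barometric formula: P = P₀ exp(−z/H).
z/H = 8130.0/8070.0 = 1.0074; exp(−1.0074) = 0.36517.
P = 99.88 × 0.36517 = 36.473 kPa.

P ≈ 36.47 kPa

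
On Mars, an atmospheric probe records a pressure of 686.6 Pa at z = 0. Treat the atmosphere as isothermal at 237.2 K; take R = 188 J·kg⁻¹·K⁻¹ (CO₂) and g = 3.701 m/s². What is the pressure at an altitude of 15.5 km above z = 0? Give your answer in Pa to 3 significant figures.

P ≈ 190 Pa

Scale height: H = RT/g = 188 × 237.2 / 3.701 = 12049 m.
Barometric formula: P = P₀ exp(−z/H).
z/H = 15500/12049 = 1.2864; exp(−1.2864) = 0.27626.
P = 686.6 × 0.27626 = 189.68 Pa.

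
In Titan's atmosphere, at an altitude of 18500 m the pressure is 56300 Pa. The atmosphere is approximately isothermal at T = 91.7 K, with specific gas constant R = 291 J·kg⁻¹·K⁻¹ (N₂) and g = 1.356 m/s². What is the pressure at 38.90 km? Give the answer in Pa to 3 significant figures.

Scale height: H = RT/g = 291 × 91.7 / 1.356 = 19679 m.
Between two levels, P₂ = P₁ exp(−Δz/H) with Δz = z₂ − z₁.
Δz = 38900 − 18500 = 20400 m; Δz/H = 20400/19679 = 1.0366.
P₂ = 56300 × exp(−1.0366) = 56300 × 0.35466 = 19967 Pa.

P ≈ 20000 Pa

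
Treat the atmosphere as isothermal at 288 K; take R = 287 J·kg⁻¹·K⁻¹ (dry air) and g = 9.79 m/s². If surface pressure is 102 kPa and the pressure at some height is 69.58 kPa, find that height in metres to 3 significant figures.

z ≈ 3230 m

Scale height: H = RT/g = 287 × 288 / 9.79 = 8442.9 m.
Invert the barometric formula: z = H ln(P₀/P).
P₀/P = 102/69.58 = 1.4659; ln(1.4659) = 0.38247.
z = 8442.9 × 0.38247 = 3229.2 m.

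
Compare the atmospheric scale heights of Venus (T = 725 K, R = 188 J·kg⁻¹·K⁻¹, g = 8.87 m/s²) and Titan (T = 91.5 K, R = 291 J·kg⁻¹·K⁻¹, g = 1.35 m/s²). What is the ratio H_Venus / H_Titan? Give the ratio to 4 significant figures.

H_Venus/H_Titan ≈ 0.7791

H = RT/g for each body.
H_Venus = 188 × 725 / 8.87 = 15366 m.
H_Titan = 291 × 91.5 / 1.35 = 19723 m.
H_Venus/H_Titan = 15366/19723 = 0.77909.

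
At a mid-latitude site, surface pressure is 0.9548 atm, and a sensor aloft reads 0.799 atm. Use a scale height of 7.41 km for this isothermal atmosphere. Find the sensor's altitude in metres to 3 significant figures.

z ≈ 1320 m

Invert the barometric formula: z = H ln(P₀/P).
P₀/P = 0.9548/0.799 = 1.1950; ln(1.1950) = 0.17815.
z = 7410.0 × 0.17815 = 1320.1 m.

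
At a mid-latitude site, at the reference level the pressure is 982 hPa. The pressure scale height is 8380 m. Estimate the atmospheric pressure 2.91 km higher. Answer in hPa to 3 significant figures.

P ≈ 694 hPa

Barometric formula: P = P₀ exp(−z/H).
z/H = 2910.0/8380.0 = 0.34726; exp(−0.34726) = 0.70662.
P = 982 × 0.70662 = 693.90 hPa.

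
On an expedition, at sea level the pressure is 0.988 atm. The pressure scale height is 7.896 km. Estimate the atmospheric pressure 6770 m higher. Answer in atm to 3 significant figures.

Barometric formula: P = P₀ exp(−z/H).
z/H = 6770.0/7896.0 = 0.85740; exp(−0.85740) = 0.42426.
P = 0.988 × 0.42426 = 0.41917 atm.

P ≈ 0.419 atm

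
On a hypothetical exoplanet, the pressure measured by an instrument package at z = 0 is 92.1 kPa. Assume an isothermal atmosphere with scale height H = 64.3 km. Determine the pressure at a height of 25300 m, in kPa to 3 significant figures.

P ≈ 62.1 kPa

Barometric formula: P = P₀ exp(−z/H).
z/H = 25300/64300 = 0.39347; exp(−0.39347) = 0.67471.
P = 92.1 × 0.67471 = 62.141 kPa.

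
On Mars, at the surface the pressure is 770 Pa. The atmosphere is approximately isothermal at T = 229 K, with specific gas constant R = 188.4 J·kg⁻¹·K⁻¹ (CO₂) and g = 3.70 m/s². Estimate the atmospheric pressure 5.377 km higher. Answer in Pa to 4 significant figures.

Scale height: H = RT/g = 188.4 × 229 / 3.70 = 11660 m.
Barometric formula: P = P₀ exp(−z/H).
z/H = 5377.0/11660 = 0.46115; exp(−0.46115) = 0.63056.
P = 770 × 0.63056 = 485.53 Pa.

P ≈ 485.5 Pa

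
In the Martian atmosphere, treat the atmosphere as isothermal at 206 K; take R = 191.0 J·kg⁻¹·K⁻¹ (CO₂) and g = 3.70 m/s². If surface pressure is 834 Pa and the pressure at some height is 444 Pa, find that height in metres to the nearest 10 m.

Scale height: H = RT/g = 191.0 × 206 / 3.70 = 10634 m.
Invert the barometric formula: z = H ln(P₀/P).
P₀/P = 834/444 = 1.8784; ln(1.8784) = 0.63042.
z = 10634 × 0.63042 = 6703.9 m.

z ≈ 6700 m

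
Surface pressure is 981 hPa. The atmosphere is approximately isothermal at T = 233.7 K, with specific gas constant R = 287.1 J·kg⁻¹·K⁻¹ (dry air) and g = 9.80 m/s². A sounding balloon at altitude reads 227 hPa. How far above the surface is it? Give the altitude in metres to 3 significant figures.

Scale height: H = RT/g = 287.1 × 233.7 / 9.80 = 6846.5 m.
Invert the barometric formula: z = H ln(P₀/P).
P₀/P = 981/227 = 4.3216; ln(4.3216) = 1.4636.
z = 6846.5 × 1.4636 = 10021 m.

z ≈ 10000 m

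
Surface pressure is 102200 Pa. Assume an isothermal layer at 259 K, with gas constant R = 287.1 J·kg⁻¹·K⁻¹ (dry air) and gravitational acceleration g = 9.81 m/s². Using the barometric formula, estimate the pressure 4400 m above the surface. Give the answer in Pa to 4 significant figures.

P ≈ 57190 Pa

Scale height: H = RT/g = 287.1 × 259 / 9.81 = 7579.9 m.
Barometric formula: P = P₀ exp(−z/H).
z/H = 4400.0/7579.9 = 0.58048; exp(−0.58048) = 0.55963.
P = 102200 × 0.55963 = 57194 Pa.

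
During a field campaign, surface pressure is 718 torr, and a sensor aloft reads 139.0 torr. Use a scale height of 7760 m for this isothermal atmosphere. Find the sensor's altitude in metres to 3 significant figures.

z ≈ 12700 m

Invert the barometric formula: z = H ln(P₀/P).
P₀/P = 718/139.0 = 5.1655; ln(5.1655) = 1.6420.
z = 7760.0 × 1.6420 = 12742 m.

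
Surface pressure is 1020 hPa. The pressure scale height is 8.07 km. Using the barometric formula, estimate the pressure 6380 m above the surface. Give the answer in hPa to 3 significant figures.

P ≈ 463 hPa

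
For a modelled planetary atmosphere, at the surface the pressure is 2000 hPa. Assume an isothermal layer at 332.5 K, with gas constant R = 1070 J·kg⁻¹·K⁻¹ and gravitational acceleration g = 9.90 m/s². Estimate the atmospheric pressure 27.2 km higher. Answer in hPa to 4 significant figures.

P ≈ 938.3 hPa

Scale height: H = RT/g = 1070 × 332.5 / 9.90 = 35937 m.
Barometric formula: P = P₀ exp(−z/H).
z/H = 27200/35937 = 0.75688; exp(−0.75688) = 0.46913.
P = 2000 × 0.46913 = 938.26 hPa.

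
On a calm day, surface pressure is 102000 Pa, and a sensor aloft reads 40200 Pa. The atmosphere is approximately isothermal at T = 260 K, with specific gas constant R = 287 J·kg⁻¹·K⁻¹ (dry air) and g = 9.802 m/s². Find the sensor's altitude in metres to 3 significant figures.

z ≈ 7090 m

Scale height: H = RT/g = 287 × 260 / 9.802 = 7612.7 m.
Invert the barometric formula: z = H ln(P₀/P).
P₀/P = 102000/40200 = 2.5373; ln(2.5373) = 0.93110.
z = 7612.7 × 0.93110 = 7088.2 m.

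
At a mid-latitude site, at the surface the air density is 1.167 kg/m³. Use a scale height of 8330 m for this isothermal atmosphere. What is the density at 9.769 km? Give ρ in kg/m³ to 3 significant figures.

In an isothermal atmosphere, density decays like pressure: ρ = ρ₀ exp(−z/H).
z/H = 9769.0/8330.0 = 1.1727; exp(−1.1727) = 0.30953.
ρ = 1.167 × 0.30953 = 0.36122 kg/m³.

ρ ≈ 0.361 kg/m³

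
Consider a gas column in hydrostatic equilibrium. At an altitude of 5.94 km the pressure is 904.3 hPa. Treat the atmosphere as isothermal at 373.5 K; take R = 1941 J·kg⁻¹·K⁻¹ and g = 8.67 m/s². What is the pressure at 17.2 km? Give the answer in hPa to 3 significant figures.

Scale height: H = RT/g = 1941 × 373.5 / 8.67 = 83617 m.
Between two levels, P₂ = P₁ exp(−Δz/H) with Δz = z₂ − z₁.
Δz = 17200 − 5940.0 = 11260 m; Δz/H = 11260/83617 = 0.13466.
P₂ = 904.3 × exp(−0.13466) = 904.3 × 0.87401 = 790.37 hPa.

P ≈ 790 hPa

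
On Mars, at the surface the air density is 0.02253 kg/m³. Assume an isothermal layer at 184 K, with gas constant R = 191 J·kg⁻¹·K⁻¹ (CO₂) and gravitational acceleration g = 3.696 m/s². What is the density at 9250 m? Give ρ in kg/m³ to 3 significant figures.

ρ ≈ 0.00852 kg/m³

Scale height: H = RT/g = 191 × 184 / 3.696 = 9508.7 m.
In an isothermal atmosphere, density decays like pressure: ρ = ρ₀ exp(−z/H).
z/H = 9250.0/9508.7 = 0.97279; exp(−0.97279) = 0.37803.
ρ = 0.02253 × 0.37803 = 0.0085170 kg/m³.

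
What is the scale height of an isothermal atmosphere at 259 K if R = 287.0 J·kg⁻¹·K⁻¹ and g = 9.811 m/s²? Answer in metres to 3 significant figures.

H ≈ 7580 m

The scale height of an isothermal atmosphere is H = RT/g.
H = 287.0 × 259 / 9.811 = 74333/9.811 = 7576.5 m.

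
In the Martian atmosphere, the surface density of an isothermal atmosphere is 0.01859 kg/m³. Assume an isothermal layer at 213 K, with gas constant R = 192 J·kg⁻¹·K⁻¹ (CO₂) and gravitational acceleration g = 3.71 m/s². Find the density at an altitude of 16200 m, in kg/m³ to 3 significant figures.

ρ ≈ 0.00428 kg/m³

Scale height: H = RT/g = 192 × 213 / 3.71 = 11023 m.
In an isothermal atmosphere, density decays like pressure: ρ = ρ₀ exp(−z/H).
z/H = 16200/11023 = 1.4697; exp(−1.4697) = 0.22999.
ρ = 0.01859 × 0.22999 = 0.0042755 kg/m³.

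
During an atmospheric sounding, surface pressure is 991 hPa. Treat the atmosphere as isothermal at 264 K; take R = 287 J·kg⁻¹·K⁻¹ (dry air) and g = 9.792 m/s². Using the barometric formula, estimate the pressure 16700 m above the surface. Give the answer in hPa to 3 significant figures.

Scale height: H = RT/g = 287 × 264 / 9.792 = 7737.7 m.
Barometric formula: P = P₀ exp(−z/H).
z/H = 16700/7737.7 = 2.1583; exp(−2.1583) = 0.11552.
P = 991 × 0.11552 = 114.48 hPa.

P ≈ 114 hPa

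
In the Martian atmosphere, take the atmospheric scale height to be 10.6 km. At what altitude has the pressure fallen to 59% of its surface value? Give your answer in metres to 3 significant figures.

Set P/P₀ = exp(−z/H) = 0.59, so z = −H ln(0.59).
−ln(0.59) = 0.52763; z = 10600 × 0.52763 = 5592.9 m.

z ≈ 5590 m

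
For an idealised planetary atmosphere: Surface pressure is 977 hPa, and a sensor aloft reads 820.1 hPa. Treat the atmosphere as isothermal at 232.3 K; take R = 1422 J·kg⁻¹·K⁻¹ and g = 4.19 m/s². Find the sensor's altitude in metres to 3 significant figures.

Scale height: H = RT/g = 1422 × 232.3 / 4.19 = 78838 m.
Invert the barometric formula: z = H ln(P₀/P).
P₀/P = 977/820.1 = 1.1913; ln(1.1913) = 0.17505.
z = 78838 × 0.17505 = 13801 m.

z ≈ 13800 m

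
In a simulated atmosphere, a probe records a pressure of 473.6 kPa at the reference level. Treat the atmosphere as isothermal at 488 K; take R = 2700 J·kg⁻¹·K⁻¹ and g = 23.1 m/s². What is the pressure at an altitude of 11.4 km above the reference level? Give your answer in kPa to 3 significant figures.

Scale height: H = RT/g = 2700 × 488 / 23.1 = 57039 m.
Barometric formula: P = P₀ exp(−z/H).
z/H = 11400/57039 = 0.19986; exp(−0.19986) = 0.81885.
P = 473.6 × 0.81885 = 387.81 kPa.

P ≈ 388 kPa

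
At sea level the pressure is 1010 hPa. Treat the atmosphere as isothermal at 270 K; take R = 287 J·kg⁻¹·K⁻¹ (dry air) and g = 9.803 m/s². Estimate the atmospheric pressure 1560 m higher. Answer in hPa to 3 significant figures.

P ≈ 829 hPa

Scale height: H = RT/g = 287 × 270 / 9.803 = 7904.7 m.
Barometric formula: P = P₀ exp(−z/H).
z/H = 1560.0/7904.7 = 0.19735; exp(−0.19735) = 0.82090.
P = 1010 × 0.82090 = 829.11 hPa.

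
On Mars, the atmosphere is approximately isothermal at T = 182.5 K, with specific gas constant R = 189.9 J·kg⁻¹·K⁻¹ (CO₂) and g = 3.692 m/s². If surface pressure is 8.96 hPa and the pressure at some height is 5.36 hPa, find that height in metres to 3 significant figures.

Scale height: H = RT/g = 189.9 × 182.5 / 3.692 = 9387.0 m.
Invert the barometric formula: z = H ln(P₀/P).
P₀/P = 8.96/5.36 = 1.6716; ln(1.6716) = 0.51378.
z = 9387.0 × 0.51378 = 4822.9 m.

z ≈ 4820 m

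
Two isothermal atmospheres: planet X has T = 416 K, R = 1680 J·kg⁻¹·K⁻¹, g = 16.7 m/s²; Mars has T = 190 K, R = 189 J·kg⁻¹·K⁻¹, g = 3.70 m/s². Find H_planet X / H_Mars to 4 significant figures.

H_planet X/H_Mars ≈ 4.312

H = RT/g for each body.
H_planet X = 1680 × 416 / 16.7 = 41849 m.
H_Mars = 189 × 190 / 3.70 = 9705.4 m.
H_planet X/H_Mars = 41849/9705.4 = 4.3119.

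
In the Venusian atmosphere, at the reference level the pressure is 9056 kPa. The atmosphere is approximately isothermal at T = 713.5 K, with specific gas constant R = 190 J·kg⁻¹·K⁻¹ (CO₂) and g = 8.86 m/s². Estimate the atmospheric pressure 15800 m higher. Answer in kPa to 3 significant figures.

P ≈ 3220 kPa

Scale height: H = RT/g = 190 × 713.5 / 8.86 = 15301 m.
Barometric formula: P = P₀ exp(−z/H).
z/H = 15800/15301 = 1.0326; exp(−1.0326) = 0.35608.
P = 9056 × 0.35608 = 3224.7 kPa.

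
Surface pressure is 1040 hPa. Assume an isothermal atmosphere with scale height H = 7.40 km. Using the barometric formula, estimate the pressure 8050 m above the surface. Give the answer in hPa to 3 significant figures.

P ≈ 350 hPa

Barometric formula: P = P₀ exp(−z/H).
z/H = 8050.0/7400.0 = 1.0878; exp(−1.0878) = 0.33696.
P = 1040 × 0.33696 = 350.44 hPa.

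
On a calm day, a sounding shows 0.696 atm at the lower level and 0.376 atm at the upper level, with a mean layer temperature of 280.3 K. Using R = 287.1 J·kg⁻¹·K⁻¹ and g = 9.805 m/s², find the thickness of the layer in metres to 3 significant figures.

Δz ≈ 5050 m

Hypsometric equation: Δz = (R T̄/g) ln(P₁/P₂).
R T̄/g = 287.1 × 280.3 / 9.805 = 8207.5 m.
ln(0.696/0.376) = ln(1.8511) = 0.61578.
Δz = 8207.5 × 0.61578 = 5054.0 m.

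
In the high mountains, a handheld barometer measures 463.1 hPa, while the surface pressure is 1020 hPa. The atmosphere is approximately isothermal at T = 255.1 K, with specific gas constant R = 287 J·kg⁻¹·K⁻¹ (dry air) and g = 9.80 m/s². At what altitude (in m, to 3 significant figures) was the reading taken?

Scale height: H = RT/g = 287 × 255.1 / 9.80 = 7470.8 m.
Invert the barometric formula: z = H ln(P₀/P).
P₀/P = 1020/463.1 = 2.2025; ln(2.2025) = 0.78959.
z = 7470.8 × 0.78959 = 5898.9 m.

z ≈ 5900 m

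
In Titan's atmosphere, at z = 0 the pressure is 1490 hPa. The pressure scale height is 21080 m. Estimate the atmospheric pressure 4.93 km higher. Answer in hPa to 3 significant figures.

P ≈ 1180 hPa

Barometric formula: P = P₀ exp(−z/H).
z/H = 4930.0/21080 = 0.23387; exp(−0.23387) = 0.79146.
P = 1490 × 0.79146 = 1179.3 hPa.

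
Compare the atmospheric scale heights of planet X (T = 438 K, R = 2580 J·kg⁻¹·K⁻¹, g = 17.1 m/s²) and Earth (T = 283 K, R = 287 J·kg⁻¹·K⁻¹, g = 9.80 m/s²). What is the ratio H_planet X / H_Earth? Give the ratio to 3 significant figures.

H = RT/g for each body.
H_planet X = 2580 × 438 / 17.1 = 66084 m.
H_Earth = 287 × 283 / 9.80 = 8287.9 m.
H_planet X/H_Earth = 66084/8287.9 = 7.9736.

H_planet X/H_Earth ≈ 7.97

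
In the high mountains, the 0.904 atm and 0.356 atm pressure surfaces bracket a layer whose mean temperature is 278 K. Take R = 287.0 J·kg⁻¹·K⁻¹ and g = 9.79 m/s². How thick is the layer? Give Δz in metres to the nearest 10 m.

Δz ≈ 7590 m

Hypsometric equation: Δz = (R T̄/g) ln(P₁/P₂).
R T̄/g = 287.0 × 278 / 9.79 = 8149.7 m.
ln(0.904/0.356) = ln(2.5393) = 0.93189.
Δz = 8149.7 × 0.93189 = 7594.6 m.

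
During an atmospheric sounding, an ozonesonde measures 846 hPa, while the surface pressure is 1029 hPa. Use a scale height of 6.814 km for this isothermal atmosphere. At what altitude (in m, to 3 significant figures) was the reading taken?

Invert the barometric formula: z = H ln(P₀/P).
P₀/P = 1029/846 = 1.2163; ln(1.2163) = 0.19581.
z = 6814.0 × 0.19581 = 1334.2 m.

z ≈ 1330 m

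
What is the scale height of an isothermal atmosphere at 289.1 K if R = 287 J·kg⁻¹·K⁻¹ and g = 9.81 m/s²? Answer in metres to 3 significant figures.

The scale height of an isothermal atmosphere is H = RT/g.
H = 287 × 289.1 / 9.81 = 82972/9.81 = 8457.9 m.

H ≈ 8460 m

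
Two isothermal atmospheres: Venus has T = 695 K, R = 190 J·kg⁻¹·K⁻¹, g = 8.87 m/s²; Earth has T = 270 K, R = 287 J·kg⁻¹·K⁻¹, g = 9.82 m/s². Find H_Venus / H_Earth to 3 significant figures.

H = RT/g for each body.
H_Venus = 190 × 695 / 8.87 = 14887 m.
H_Earth = 287 × 270 / 9.82 = 7891.0 m.
H_Venus/H_Earth = 14887/7891.0 = 1.8866.

H_Venus/H_Earth ≈ 1.89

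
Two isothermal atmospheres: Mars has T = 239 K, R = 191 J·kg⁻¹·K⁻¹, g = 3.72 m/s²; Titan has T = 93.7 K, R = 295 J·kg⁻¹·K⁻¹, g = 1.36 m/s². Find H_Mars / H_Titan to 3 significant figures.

H = RT/g for each body.
H_Mars = 191 × 239 / 3.72 = 12271 m.
H_Titan = 295 × 93.7 / 1.36 = 20325 m.
H_Mars/H_Titan = 12271/20325 = 0.60374.

H_Mars/H_Titan ≈ 0.604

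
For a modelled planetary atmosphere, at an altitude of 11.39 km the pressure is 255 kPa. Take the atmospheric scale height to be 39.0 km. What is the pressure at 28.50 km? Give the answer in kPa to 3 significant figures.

P ≈ 164 kPa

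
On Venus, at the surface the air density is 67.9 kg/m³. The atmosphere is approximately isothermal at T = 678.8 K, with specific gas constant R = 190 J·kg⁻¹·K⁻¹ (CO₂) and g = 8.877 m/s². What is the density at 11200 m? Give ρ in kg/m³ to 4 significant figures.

ρ ≈ 31.41 kg/m³

Scale height: H = RT/g = 190 × 678.8 / 8.877 = 14529 m.
In an isothermal atmosphere, density decays like pressure: ρ = ρ₀ exp(−z/H).
z/H = 11200/14529 = 0.77087; exp(−0.77087) = 0.46261.
ρ = 67.9 × 0.46261 = 31.411 kg/m³.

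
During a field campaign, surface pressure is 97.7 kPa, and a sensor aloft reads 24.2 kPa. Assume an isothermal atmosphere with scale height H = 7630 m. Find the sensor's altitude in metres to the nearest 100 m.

z ≈ 10600 m

Invert the barometric formula: z = H ln(P₀/P).
P₀/P = 97.7/24.2 = 4.0372; ln(4.0372) = 1.3956.
z = 7630.0 × 1.3956 = 10648 m.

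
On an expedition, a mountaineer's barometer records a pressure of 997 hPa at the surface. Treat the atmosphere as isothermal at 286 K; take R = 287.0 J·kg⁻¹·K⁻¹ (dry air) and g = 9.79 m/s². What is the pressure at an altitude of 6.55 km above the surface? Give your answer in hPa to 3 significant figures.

P ≈ 456 hPa

Scale height: H = RT/g = 287.0 × 286 / 9.79 = 8384.3 m.
Barometric formula: P = P₀ exp(−z/H).
z/H = 6550.0/8384.3 = 0.78122; exp(−0.78122) = 0.45785.
P = 997 × 0.45785 = 456.48 hPa.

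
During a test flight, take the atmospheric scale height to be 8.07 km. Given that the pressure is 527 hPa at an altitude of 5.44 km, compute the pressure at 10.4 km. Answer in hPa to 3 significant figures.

P ≈ 285 hPa

Between two levels, P₂ = P₁ exp(−Δz/H) with Δz = z₂ − z₁.
Δz = 10400 − 5440.0 = 4960.0 m; Δz/H = 4960.0/8070.0 = 0.61462.
P₂ = 527 × exp(−0.61462) = 527 × 0.54085 = 285.03 hPa.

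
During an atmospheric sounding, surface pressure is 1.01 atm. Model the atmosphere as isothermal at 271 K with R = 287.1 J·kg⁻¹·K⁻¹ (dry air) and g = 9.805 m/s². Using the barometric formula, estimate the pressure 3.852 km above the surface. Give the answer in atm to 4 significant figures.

P ≈ 0.6216 atm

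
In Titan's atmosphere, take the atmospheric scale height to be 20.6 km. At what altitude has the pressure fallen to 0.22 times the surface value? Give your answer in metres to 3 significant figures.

z ≈ 31200 m

Set P/P₀ = exp(−z/H) = 0.22, so z = −H ln(0.22).
−ln(0.22) = 1.5141; z = 20600 × 1.5141 = 31190 m.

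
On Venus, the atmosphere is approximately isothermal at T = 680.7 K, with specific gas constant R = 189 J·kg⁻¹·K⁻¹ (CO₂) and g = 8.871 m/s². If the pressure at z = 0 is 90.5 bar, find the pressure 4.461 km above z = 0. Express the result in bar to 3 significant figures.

P ≈ 66.5 bar

Scale height: H = RT/g = 189 × 680.7 / 8.871 = 14503 m.
Barometric formula: P = P₀ exp(−z/H).
z/H = 4461.0/14503 = 0.30759; exp(−0.30759) = 0.73522.
P = 90.5 × 0.73522 = 66.537 bar.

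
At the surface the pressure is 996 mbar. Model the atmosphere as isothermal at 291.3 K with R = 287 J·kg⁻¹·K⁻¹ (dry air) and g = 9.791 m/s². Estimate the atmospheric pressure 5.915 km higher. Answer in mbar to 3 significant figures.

P ≈ 498 mbar

Scale height: H = RT/g = 287 × 291.3 / 9.791 = 8538.8 m.
Barometric formula: P = P₀ exp(−z/H).
z/H = 5915.0/8538.8 = 0.69272; exp(−0.69272) = 0.50021.
P = 996 × 0.50021 = 498.21 mbar.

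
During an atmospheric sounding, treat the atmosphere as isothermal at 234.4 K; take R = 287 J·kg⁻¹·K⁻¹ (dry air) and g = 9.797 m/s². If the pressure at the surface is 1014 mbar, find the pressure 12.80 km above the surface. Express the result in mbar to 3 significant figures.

P ≈ 157 mbar

Scale height: H = RT/g = 287 × 234.4 / 9.797 = 6866.7 m.
Barometric formula: P = P₀ exp(−z/H).
z/H = 12800/6866.7 = 1.8641; exp(−1.8641) = 0.15504.
P = 1014 × 0.15504 = 157.21 mbar.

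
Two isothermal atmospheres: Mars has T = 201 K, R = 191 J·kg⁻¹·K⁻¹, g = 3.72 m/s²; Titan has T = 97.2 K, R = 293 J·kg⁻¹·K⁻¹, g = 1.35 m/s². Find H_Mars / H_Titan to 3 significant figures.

H_Mars/H_Titan ≈ 0.489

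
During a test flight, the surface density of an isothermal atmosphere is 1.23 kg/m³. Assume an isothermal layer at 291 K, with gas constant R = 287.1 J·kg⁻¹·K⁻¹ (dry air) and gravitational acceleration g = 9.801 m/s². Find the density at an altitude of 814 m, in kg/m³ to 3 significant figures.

Scale height: H = RT/g = 287.1 × 291 / 9.801 = 8524.2 m.
In an isothermal atmosphere, density decays like pressure: ρ = ρ₀ exp(−z/H).
z/H = 814.00/8524.2 = 0.095493; exp(−0.095493) = 0.90892.
ρ = 1.23 × 0.90892 = 1.1180 kg/m³.

ρ ≈ 1.12 kg/m³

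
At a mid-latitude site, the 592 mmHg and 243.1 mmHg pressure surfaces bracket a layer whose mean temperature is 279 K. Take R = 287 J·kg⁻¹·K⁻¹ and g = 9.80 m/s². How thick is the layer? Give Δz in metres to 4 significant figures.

Δz ≈ 7272 m

Hypsometric equation: Δz = (R T̄/g) ln(P₁/P₂).
R T̄/g = 287 × 279 / 9.80 = 8170.7 m.
ln(592/243.1) = ln(2.4352) = 0.89003.
Δz = 8170.7 × 0.89003 = 7272.2 m.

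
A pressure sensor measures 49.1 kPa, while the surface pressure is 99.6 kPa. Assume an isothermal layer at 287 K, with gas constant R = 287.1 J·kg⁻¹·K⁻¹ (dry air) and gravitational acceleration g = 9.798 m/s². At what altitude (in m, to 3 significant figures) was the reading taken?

Scale height: H = RT/g = 287.1 × 287 / 9.798 = 8409.6 m.
Invert the barometric formula: z = H ln(P₀/P).
P₀/P = 99.6/49.1 = 2.0285; ln(2.0285) = 0.70730.
z = 8409.6 × 0.70730 = 5948.1 m.

z ≈ 5950 m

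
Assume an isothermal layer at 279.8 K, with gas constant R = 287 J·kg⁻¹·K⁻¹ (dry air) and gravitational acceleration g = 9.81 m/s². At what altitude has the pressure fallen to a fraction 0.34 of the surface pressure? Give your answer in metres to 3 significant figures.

Scale height: H = RT/g = 287 × 279.8 / 9.81 = 8185.8 m.
Set P/P₀ = exp(−z/H) = 0.34, so z = −H ln(0.34).
−ln(0.34) = 1.0788; z = 8185.8 × 1.0788 = 8830.8 m.

z ≈ 8830 m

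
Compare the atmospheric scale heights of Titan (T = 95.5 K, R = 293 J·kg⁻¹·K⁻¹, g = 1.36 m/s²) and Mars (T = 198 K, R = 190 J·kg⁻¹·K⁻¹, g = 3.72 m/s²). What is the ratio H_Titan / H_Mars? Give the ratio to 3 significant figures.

H = RT/g for each body.
H_Titan = 293 × 95.5 / 1.36 = 20575 m.
H_Mars = 190 × 198 / 3.72 = 10113 m.
H_Titan/H_Mars = 20575/10113 = 2.0345.

H_Titan/H_Mars ≈ 2.03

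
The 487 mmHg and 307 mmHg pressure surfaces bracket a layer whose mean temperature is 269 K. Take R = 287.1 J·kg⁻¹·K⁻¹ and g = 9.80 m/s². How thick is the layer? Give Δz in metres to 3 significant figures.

Δz ≈ 3640 m

Hypsometric equation: Δz = (R T̄/g) ln(P₁/P₂).
R T̄/g = 287.1 × 269 / 9.80 = 7880.6 m.
ln(487/307) = ln(1.5863) = 0.46140.
Δz = 7880.6 × 0.46140 = 3636.1 m.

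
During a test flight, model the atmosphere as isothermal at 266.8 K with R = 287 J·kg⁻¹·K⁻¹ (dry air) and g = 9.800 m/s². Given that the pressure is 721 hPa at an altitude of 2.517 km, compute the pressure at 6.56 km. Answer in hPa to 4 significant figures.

P ≈ 429.7 hPa

Scale height: H = RT/g = 287 × 266.8 / 9.800 = 7813.4 m.
Between two levels, P₂ = P₁ exp(−Δz/H) with Δz = z₂ − z₁.
Δz = 6560.0 − 2517.0 = 4043.0 m; Δz/H = 4043.0/7813.4 = 0.51744.
P₂ = 721 × exp(−0.51744) = 721 × 0.59604 = 429.74 hPa.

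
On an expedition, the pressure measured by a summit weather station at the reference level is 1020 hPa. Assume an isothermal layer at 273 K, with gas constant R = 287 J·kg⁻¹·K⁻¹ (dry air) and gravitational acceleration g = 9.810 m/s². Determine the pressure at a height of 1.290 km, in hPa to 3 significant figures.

P ≈ 868 hPa

Scale height: H = RT/g = 287 × 273 / 9.810 = 7986.9 m.
Barometric formula: P = P₀ exp(−z/H).
z/H = 1290.0/7986.9 = 0.16151; exp(−0.16151) = 0.85086.
P = 1020 × 0.85086 = 867.88 hPa.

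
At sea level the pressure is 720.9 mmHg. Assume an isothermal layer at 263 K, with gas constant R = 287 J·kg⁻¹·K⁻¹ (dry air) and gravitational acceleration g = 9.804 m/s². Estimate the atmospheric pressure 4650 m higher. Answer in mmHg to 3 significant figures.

Scale height: H = RT/g = 287 × 263 / 9.804 = 7699.0 m.
Barometric formula: P = P₀ exp(−z/H).
z/H = 4650.0/7699.0 = 0.60397; exp(−0.60397) = 0.54664.
P = 720.9 × 0.54664 = 394.07 mmHg.

P ≈ 394 mmHg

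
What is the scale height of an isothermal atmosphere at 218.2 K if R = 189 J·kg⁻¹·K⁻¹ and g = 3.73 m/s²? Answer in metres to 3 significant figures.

H ≈ 11100 m

The scale height of an isothermal atmosphere is H = RT/g.
H = 189 × 218.2 / 3.73 = 41240/3.73 = 11056 m.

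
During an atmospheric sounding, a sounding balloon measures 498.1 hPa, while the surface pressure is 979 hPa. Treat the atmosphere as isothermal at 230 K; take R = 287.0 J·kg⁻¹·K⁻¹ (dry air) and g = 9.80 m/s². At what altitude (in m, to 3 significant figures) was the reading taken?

z ≈ 4550 m

Scale height: H = RT/g = 287.0 × 230 / 9.80 = 6735.7 m.
Invert the barometric formula: z = H ln(P₀/P).
P₀/P = 979/498.1 = 1.9655; ln(1.9655) = 0.67575.
z = 6735.7 × 0.67575 = 4551.6 m.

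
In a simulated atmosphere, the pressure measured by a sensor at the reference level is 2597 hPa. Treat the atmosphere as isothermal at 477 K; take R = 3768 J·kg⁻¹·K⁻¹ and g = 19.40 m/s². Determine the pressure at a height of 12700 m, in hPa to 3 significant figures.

Scale height: H = RT/g = 3768 × 477 / 19.40 = 92646 m.
Barometric formula: P = P₀ exp(−z/H).
z/H = 12700/92646 = 0.13708; exp(−0.13708) = 0.87190.
P = 2597 × 0.87190 = 2264.3 hPa.

P ≈ 2260 hPa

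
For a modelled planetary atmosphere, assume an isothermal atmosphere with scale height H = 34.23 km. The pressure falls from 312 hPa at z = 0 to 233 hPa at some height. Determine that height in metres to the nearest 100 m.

Invert the barometric formula: z = H ln(P₀/P).
P₀/P = 312/233 = 1.3391; ln(1.3391) = 0.29200.
z = 34230 × 0.29200 = 9995.2 m.

z ≈ 10000 m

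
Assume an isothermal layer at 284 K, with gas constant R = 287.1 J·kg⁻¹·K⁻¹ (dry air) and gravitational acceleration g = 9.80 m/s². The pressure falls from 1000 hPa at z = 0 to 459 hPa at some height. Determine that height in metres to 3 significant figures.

z ≈ 6480 m

Scale height: H = RT/g = 287.1 × 284 / 9.80 = 8320.0 m.
Invert the barometric formula: z = H ln(P₀/P).
P₀/P = 1000/459 = 2.1786; ln(2.1786) = 0.77868.
z = 8320.0 × 0.77868 = 6478.6 m.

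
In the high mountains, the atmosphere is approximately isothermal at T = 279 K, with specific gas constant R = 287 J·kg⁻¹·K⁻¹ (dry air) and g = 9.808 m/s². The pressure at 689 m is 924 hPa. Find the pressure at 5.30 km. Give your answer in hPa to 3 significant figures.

Scale height: H = RT/g = 287 × 279 / 9.808 = 8164.0 m.
Between two levels, P₂ = P₁ exp(−Δz/H) with Δz = z₂ − z₁.
Δz = 5300.0 − 689.00 = 4611.0 m; Δz/H = 4611.0/8164.0 = 0.56480.
P₂ = 924 × exp(−0.56480) = 924 × 0.56847 = 525.27 hPa.

P ≈ 525 hPa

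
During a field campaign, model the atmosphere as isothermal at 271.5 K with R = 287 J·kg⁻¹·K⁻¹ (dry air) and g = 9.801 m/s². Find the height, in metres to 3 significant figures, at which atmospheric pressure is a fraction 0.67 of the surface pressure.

Scale height: H = RT/g = 287 × 271.5 / 9.801 = 7950.3 m.
Set P/P₀ = exp(−z/H) = 0.67, so z = −H ln(0.67).
−ln(0.67) = 0.40048; z = 7950.3 × 0.40048 = 3183.9 m.

z ≈ 3180 m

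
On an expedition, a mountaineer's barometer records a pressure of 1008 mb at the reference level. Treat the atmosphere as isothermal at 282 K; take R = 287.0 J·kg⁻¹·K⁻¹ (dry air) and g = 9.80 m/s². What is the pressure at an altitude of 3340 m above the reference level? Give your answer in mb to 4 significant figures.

P ≈ 672.7 mb

Scale height: H = RT/g = 287.0 × 282 / 9.80 = 8258.6 m.
Barometric formula: P = P₀ exp(−z/H).
z/H = 3340.0/8258.6 = 0.40443; exp(−0.40443) = 0.66736.
P = 1008 × 0.66736 = 672.70 mb.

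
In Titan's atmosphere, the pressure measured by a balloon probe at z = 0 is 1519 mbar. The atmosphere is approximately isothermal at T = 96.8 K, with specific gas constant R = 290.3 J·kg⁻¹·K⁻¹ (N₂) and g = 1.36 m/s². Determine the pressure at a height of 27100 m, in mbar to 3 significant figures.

P ≈ 409 mbar

Scale height: H = RT/g = 290.3 × 96.8 / 1.36 = 20663 m.
Barometric formula: P = P₀ exp(−z/H).
z/H = 27100/20663 = 1.3115; exp(−1.3115) = 0.26942.
P = 1519 × 0.26942 = 409.25 mbar.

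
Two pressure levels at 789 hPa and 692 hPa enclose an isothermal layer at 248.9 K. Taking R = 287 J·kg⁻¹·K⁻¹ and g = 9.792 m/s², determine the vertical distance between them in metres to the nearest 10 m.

Hypsometric equation: Δz = (R T̄/g) ln(P₁/P₂).
R T̄/g = 287 × 248.9 / 9.792 = 7295.2 m.
ln(789/692) = ln(1.1402) = 0.13120.
Δz = 7295.2 × 0.13120 = 957.13 m.

Δz ≈ 960 m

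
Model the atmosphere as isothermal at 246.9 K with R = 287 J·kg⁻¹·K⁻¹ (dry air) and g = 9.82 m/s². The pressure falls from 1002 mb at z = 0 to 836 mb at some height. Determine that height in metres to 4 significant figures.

Scale height: H = RT/g = 287 × 246.9 / 9.82 = 7215.9 m.
Invert the barometric formula: z = H ln(P₀/P).
P₀/P = 1002/836 = 1.1986; ln(1.1986) = 0.18115.
z = 7215.9 × 0.18115 = 1307.2 m.

z ≈ 1307 m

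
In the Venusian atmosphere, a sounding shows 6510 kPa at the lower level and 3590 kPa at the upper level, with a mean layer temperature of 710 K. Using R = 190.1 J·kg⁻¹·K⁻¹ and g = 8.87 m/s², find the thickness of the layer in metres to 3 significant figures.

Δz ≈ 9060 m

Hypsometric equation: Δz = (R T̄/g) ln(P₁/P₂).
R T̄/g = 190.1 × 710 / 8.87 = 15217 m.
ln(6510/3590) = ln(1.8134) = 0.59520.
Δz = 15217 × 0.59520 = 9057.2 m.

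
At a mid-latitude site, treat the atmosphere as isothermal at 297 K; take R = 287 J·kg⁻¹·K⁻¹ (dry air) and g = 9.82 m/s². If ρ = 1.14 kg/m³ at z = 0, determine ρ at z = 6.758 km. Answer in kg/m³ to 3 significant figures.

Scale height: H = RT/g = 287 × 297 / 9.82 = 8680.1 m.
In an isothermal atmosphere, density decays like pressure: ρ = ρ₀ exp(−z/H).
z/H = 6758.0/8680.1 = 0.77856; exp(−0.77856) = 0.45907.
ρ = 1.14 × 0.45907 = 0.52334 kg/m³.

ρ ≈ 0.523 kg/m³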